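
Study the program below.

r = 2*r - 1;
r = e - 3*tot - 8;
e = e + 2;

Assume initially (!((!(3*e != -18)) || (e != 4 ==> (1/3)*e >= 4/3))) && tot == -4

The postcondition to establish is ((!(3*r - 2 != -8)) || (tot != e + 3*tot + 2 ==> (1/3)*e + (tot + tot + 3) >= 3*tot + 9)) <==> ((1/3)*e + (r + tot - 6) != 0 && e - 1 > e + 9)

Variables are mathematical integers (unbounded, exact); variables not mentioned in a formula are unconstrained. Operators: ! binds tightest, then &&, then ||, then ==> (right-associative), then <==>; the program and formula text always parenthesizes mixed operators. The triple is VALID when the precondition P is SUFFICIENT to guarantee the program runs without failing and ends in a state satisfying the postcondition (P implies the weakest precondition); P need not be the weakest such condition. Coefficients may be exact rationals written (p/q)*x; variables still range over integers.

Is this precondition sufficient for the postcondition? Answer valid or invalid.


Working backward. After the program, the postcondition ((!(3*r - 2 != -8)) || (tot != e + 3*tot + 2 ==> (1/3)*e + (tot + tot + 3) >= 3*tot + 9)) <==> ((1/3)*e + (r + tot - 6) != 0 && e - 1 > e + 9) must hold; in canonical form it is !((!(3*r != -6)) || (e + 2*tot != -2 ==> (1/3)*e >= tot + 6)).
Before e := e + 2: !((!(3*r != -6)) || (e + 2*tot != -4 ==> (1/3)*e >= tot + 16/3))
Before r := e - 3*tot - 8: !((!(3*e != 9*tot + 18)) || (e + 2*tot != -4 ==> (1/3)*e >= tot + 16/3))
Before r := 2*r - 1: !((!(3*e != 9*tot + 18)) || (e + 2*tot != -4 ==> (1/3)*e >= tot + 16/3))
The weakest precondition is !((!(3*e != 9*tot + 18)) || (e + 2*tot != -4 ==> (1/3)*e >= tot + 16/3)).
Check whether (!((!(3*e != -18)) || (e != 4 ==> (1/3)*e >= 4/3))) && tot == -4 implies it.
Every state satisfying the precondition satisfies the weakest precondition: the implication holds.
Answer: valid


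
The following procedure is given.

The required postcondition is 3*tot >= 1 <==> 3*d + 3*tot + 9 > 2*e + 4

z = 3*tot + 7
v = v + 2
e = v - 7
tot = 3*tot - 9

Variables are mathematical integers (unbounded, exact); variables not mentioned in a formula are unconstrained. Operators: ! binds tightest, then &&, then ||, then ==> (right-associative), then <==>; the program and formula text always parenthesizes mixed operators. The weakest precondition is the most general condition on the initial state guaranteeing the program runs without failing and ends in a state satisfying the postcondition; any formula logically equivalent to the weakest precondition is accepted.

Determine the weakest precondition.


Working backward. After the program, the postcondition 3*tot >= 1 <==> 3*d + 3*tot + 9 > 2*e + 4 must hold; in canonical form it is 3*tot >= 1 <==> 3*d + 3*tot > 2*e - 5.
Before tot := 3*tot - 9: 9*tot >= 28 <==> 3*d + 9*tot > 2*e + 22
Before e := v - 7: 9*tot >= 28 <==> 3*d + 9*tot > 2*v + 8
Before v := v + 2: 9*tot >= 28 <==> 3*d + 9*tot > 2*v + 12
Before z := 3*tot + 7: 9*tot >= 28 <==> 3*d + 9*tot > 2*v + 12
Answer: WP = 9*tot >= 28 <==> 3*d + 9*tot > 2*v + 12


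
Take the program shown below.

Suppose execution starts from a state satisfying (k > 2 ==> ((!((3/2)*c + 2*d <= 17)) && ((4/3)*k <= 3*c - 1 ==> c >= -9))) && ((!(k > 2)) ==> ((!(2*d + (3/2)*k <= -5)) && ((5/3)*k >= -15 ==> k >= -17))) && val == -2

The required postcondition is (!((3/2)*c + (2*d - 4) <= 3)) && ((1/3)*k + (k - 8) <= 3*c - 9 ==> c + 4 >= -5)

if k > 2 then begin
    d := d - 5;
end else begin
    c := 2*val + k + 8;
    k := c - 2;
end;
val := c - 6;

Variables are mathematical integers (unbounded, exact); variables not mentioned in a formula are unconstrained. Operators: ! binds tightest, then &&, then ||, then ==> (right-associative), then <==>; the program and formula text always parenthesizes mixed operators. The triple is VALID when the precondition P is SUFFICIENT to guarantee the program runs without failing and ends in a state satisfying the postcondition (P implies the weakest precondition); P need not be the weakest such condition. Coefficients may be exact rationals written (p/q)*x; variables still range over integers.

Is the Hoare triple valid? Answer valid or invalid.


Working backward. After the program, the postcondition (!((3/2)*c + (2*d - 4) <= 3)) && ((1/3)*k + (k - 8) <= 3*c - 9 ==> c + 4 >= -5) must hold; in canonical form it is (!((3/2)*c + 2*d <= 7)) && ((4/3)*k <= 3*c - 1 ==> c >= -9).
Before val := c - 6: (!((3/2)*c + 2*d <= 7)) && ((4/3)*k <= 3*c - 1 ==> c >= -9)
Then branch requires (!((3/2)*c + 2*d <= 17)) && ((4/3)*k <= 3*c - 1 ==> c >= -9); else branch requires (!(2*d + (3/2)*k + 3*val <= -5)) && ((5/3)*k + (10/3)*val >= -15 ==> k + 2*val >= -17).
Before the if: (k > 2 ==> ((!((3/2)*c + 2*d <= 17)) && ((4/3)*k <= 3*c - 1 ==> c >= -9))) && ((!(k > 2)) ==> ((!(2*d + (3/2)*k + 3*val <= -5)) && ((5/3)*k + (10/3)*val >= -15 ==> k + 2*val >= -17)))
The weakest precondition is (k > 2 ==> ((!((3/2)*c + 2*d <= 17)) && ((4/3)*k <= 3*c - 1 ==> c >= -9))) && ((!(k > 2)) ==> ((!(2*d + (3/2)*k + 3*val <= -5)) && ((5/3)*k + (10/3)*val >= -15 ==> k + 2*val >= -17))).
Check whether (k > 2 ==> ((!((3/2)*c + 2*d <= 17)) && ((4/3)*k <= 3*c - 1 ==> c >= -9))) && ((!(k > 2)) ==> ((!(2*d + (3/2)*k <= -5)) && ((5/3)*k >= -15 ==> k >= -17))) && val == -2 implies it.
Countermodel: at the initial state c = 0, d = 12, k = -19, val = -2, the precondition holds but the weakest precondition fails.
Answer: invalid


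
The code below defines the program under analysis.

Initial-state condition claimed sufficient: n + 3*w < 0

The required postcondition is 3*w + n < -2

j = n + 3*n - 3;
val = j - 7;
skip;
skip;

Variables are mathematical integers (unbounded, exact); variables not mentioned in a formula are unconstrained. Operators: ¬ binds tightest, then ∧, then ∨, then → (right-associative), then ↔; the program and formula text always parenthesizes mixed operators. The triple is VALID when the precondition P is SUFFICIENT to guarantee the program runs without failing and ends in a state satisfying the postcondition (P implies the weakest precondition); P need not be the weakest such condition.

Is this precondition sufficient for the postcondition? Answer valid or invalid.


Working backward. After the program, the postcondition 3*w + n < -2 must hold; in canonical form it is n + 3*w < -2.
Before skip: n + 3*w < -2
Before skip: n + 3*w < -2
Before val := j - 7: n + 3*w < -2
Before j := n + 3*n - 3: n + 3*w < -2
The weakest precondition is n + 3*w < -2.
Check whether n + 3*w < 0 implies it.
Countermodel: at the initial state n = -2, w = 0, the precondition holds but the weakest precondition fails.
Answer: invalid


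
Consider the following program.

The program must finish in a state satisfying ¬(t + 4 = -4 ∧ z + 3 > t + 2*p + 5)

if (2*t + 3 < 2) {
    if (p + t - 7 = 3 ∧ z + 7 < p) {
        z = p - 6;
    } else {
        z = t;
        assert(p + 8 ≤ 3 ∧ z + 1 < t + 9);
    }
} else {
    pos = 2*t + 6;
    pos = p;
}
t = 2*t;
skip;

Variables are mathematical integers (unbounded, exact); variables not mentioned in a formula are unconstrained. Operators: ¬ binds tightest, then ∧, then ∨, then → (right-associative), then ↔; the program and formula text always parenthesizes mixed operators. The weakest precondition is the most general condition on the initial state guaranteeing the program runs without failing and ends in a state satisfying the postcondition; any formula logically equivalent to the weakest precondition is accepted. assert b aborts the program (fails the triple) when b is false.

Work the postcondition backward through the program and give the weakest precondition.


Working backward. After the program, the postcondition ¬(t + 4 = -4 ∧ z + 3 > t + 2*p + 5) must hold; in canonical form it is ¬(t = -8 ∧ z > 2*p + t + 2).
Before skip: ¬(t = -8 ∧ z > 2*p + t + 2)
Before t := 2*t: ¬(2*t = -8 ∧ z > 2*p + 2*t + 2)
Then branch requires ((p + t = 10 ∧ z < p - 7) → (¬(2*t = -8 ∧ p + 2*t < -8))) ∧ ((¬(p + t = 10 ∧ z < p - 7)) → (p ≤ -5 ∧ (¬(2*t = -8 ∧ 2*p + t < -2)))); else branch requires ¬(2*t = -8 ∧ z > 2*p + 2*t + 2).
Before the if: (2*t < -1 → (((p + t = 10 ∧ z < p - 7) → (¬(2*t = -8 ∧ p + 2*t < -8))) ∧ ((¬(p + t = 10 ∧ z < p - 7)) → (p ≤ -5 ∧ (¬(2*t = -8 ∧ 2*p + t < -2)))))) ∧ ((¬(2*t < -1)) → (¬(2*t = -8 ∧ z > 2*p + 2*t + 2)))
Answer: WP = (2*t < -1 → (((p + t = 10 ∧ z < p - 7) → (¬(2*t = -8 ∧ p + 2*t < -8))) ∧ ((¬(p + t = 10 ∧ z < p - 7)) → (p ≤ -5 ∧ (¬(2*t = -8 ∧ 2*p + t < -2)))))) ∧ ((¬(2*t < -1)) → (¬(2*t = -8 ∧ z > 2*p + 2*t + 2)))


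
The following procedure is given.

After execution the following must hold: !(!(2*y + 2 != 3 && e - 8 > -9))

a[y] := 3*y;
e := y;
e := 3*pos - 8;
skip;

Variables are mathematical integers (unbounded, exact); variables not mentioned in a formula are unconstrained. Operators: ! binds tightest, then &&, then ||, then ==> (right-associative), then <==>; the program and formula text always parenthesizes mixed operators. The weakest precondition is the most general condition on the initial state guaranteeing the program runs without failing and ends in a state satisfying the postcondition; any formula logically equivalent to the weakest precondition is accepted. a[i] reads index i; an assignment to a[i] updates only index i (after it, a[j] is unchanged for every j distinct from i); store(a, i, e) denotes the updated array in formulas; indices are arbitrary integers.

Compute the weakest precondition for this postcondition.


Working backward. After the program, the postcondition !(!(2*y + 2 != 3 && e - 8 > -9)) must hold; in canonical form it is 2*y != 1 && e > -1.
Before skip: 2*y != 1 && e > -1
Before e := 3*pos - 8: 2*y != 1 && 3*pos > 7
Before e := y: 2*y != 1 && 3*pos > 7
Before a[y] := 3*y: 2*y != 1 && 3*pos > 7
Answer: WP = 2*y != 1 && 3*pos > 7


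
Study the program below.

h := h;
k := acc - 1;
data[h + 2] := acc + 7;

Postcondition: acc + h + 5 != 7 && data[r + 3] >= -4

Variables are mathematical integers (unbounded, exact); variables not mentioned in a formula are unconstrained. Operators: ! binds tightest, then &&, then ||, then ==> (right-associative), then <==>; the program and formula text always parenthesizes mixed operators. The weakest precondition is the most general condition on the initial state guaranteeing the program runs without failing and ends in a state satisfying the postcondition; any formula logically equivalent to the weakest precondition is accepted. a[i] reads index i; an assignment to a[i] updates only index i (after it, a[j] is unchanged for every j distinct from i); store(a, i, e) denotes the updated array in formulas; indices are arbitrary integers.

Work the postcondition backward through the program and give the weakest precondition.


Working backward. After the program, the postcondition acc + h + 5 != 7 && data[r + 3] >= -4 must hold; in canonical form it is acc + h != 2 && data[r + 3] >= -4.
Before data[h + 2] := acc + 7: acc + h != 2 && store(data, h + 2, acc + 7)[r + 3] >= -4
Before k := acc - 1: acc + h != 2 && store(data, h + 2, acc + 7)[r + 3] >= -4
Before h := h: acc + h != 2 && store(data, h + 2, acc + 7)[r + 3] >= -4
Answer: WP = acc + h != 2 && store(data, h + 2, acc + 7)[r + 3] >= -4


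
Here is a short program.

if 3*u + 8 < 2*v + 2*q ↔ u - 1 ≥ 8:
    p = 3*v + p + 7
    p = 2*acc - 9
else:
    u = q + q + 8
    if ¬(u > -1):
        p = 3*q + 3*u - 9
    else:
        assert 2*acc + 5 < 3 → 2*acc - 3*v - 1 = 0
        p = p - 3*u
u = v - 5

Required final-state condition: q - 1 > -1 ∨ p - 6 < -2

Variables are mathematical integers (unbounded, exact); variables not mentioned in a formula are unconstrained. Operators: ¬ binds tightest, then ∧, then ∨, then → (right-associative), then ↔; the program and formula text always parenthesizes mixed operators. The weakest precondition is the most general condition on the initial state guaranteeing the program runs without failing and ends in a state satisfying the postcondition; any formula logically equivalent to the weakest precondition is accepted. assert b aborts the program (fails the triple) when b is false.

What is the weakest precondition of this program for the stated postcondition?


Working backward. After the program, the postcondition q - 1 > -1 ∨ p - 6 < -2 must hold; in canonical form it is q > 0 ∨ p < 4.
Before u := v - 5: q > 0 ∨ p < 4
Then branch requires q > 0 ∨ 2*acc < 13; else branch requires ((¬(2*q > -9)) → (q > 0 ∨ 9*q < -11)) ∧ (2*q > -9 → ((2*acc < -2 → 2*acc = 3*v + 1) ∧ (q > 0 ∨ p < 6*q + 28))).
Before the if: ((3*u < 2*q + 2*v - 8 ↔ u ≥ 9) → (q > 0 ∨ 2*acc < 13)) ∧ ((¬(3*u < 2*q + 2*v - 8 ↔ u ≥ 9)) → (((¬(2*q > -9)) → (q > 0 ∨ 9*q < -11)) ∧ (2*q > -9 → ((2*acc < -2 → 2*acc = 3*v + 1) ∧ (q > 0 ∨ p < 6*q + 28)))))
Answer: WP = ((3*u < 2*q + 2*v - 8 ↔ u ≥ 9) → (q > 0 ∨ 2*acc < 13)) ∧ ((¬(3*u < 2*q + 2*v - 8 ↔ u ≥ 9)) → (((¬(2*q > -9)) → (q > 0 ∨ 9*q < -11)) ∧ (2*q > -9 → ((2*acc < -2 → 2*acc = 3*v + 1) ∧ (q > 0 ∨ p < 6*q + 28)))))


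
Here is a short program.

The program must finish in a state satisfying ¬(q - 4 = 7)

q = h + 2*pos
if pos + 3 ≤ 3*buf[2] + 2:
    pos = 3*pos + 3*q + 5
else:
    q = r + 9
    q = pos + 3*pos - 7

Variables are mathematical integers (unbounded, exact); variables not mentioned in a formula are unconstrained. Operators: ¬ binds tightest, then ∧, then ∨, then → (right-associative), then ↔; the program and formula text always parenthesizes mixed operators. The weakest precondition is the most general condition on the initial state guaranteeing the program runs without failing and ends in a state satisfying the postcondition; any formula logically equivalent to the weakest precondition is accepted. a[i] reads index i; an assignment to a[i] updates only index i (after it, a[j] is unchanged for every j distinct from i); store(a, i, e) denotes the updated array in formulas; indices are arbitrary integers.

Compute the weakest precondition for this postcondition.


Working backward. After the program, the postcondition ¬(q - 4 = 7) must hold; in canonical form it is ¬(q = 11).
Then branch requires ¬(q = 11); else branch requires ¬(4*pos = 18).
Before the if: (pos ≤ 3*buf[2] - 1 → (¬(q = 11))) ∧ ((¬(pos ≤ 3*buf[2] - 1)) → (¬(4*pos = 18)))
Before q := h + 2*pos: (pos ≤ 3*buf[2] - 1 → (¬(h + 2*pos = 11))) ∧ ((¬(pos ≤ 3*buf[2] - 1)) → (¬(4*pos = 18)))
Answer: WP = (pos ≤ 3*buf[2] - 1 → (¬(h + 2*pos = 11))) ∧ ((¬(pos ≤ 3*buf[2] - 1)) → (¬(4*pos = 18)))


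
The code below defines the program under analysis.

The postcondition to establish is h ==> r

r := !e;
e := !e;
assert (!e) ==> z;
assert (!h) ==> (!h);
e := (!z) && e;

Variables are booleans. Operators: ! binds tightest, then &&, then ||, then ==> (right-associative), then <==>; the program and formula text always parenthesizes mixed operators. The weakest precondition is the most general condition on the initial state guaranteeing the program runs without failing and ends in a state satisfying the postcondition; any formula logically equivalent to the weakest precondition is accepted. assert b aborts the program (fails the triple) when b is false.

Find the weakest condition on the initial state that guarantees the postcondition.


Working backward. After the program, h ==> r must hold.
Before e := (!z) && e: h ==> r
Before assert (!h) ==> (!h): h ==> r
Before assert (!e) ==> z: ((!e) ==> z) && (h ==> r)
Before e := !e: (e ==> z) && (h ==> r)
Before r := !e: (e ==> z) && (h ==> (!e))
Answer: WP = (e ==> z) && (h ==> (!e))


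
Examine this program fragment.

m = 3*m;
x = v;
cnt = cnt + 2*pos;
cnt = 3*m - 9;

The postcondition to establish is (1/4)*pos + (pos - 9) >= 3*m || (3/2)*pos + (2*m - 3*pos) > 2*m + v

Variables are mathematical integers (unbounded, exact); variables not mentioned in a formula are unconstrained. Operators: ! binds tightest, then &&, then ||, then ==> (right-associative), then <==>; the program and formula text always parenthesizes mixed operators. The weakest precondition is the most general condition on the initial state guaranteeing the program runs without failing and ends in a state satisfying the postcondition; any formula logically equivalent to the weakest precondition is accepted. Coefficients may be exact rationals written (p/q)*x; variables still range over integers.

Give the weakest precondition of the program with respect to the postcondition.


Working backward. After the program, the postcondition (1/4)*pos + (pos - 9) >= 3*m || (3/2)*pos + (2*m - 3*pos) > 2*m + v must hold; in canonical form it is (5/4)*pos >= 3*m + 9 || (3/2)*pos + v < 0.
Before cnt := 3*m - 9: (5/4)*pos >= 3*m + 9 || (3/2)*pos + v < 0
Before cnt := cnt + 2*pos: (5/4)*pos >= 3*m + 9 || (3/2)*pos + v < 0
Before x := v: (5/4)*pos >= 3*m + 9 || (3/2)*pos + v < 0
Before m := 3*m: (5/4)*pos >= 9*m + 9 || (3/2)*pos + v < 0
Answer: WP = (5/4)*pos >= 9*m + 9 || (3/2)*pos + v < 0


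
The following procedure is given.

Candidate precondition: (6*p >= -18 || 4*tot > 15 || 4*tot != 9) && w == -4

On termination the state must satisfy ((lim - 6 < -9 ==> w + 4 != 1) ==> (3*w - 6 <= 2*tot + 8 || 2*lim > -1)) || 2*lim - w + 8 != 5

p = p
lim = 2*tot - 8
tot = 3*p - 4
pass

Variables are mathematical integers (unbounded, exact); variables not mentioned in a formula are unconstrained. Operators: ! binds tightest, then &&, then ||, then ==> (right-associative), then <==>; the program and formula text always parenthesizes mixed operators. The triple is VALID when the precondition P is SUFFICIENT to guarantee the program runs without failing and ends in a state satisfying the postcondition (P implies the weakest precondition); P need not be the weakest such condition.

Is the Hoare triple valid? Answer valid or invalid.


Working backward. After the program, the postcondition ((lim - 6 < -9 ==> w + 4 != 1) ==> (3*w - 6 <= 2*tot + 8 || 2*lim > -1)) || 2*lim - w + 8 != 5 must hold; in canonical form it is ((lim < -3 ==> w != -3) ==> (3*w <= 2*tot + 14 || 2*lim > -1)) || 2*lim != w - 3.
Before skip: ((lim < -3 ==> w != -3) ==> (3*w <= 2*tot + 14 || 2*lim > -1)) || 2*lim != w - 3
Before tot := 3*p - 4: ((lim < -3 ==> w != -3) ==> (3*w <= 6*p + 6 || 2*lim > -1)) || 2*lim != w - 3
Before lim := 2*tot - 8: ((2*tot < 5 ==> w != -3) ==> (3*w <= 6*p + 6 || 4*tot > 15)) || 4*tot != w + 13
Before p := p: ((2*tot < 5 ==> w != -3) ==> (3*w <= 6*p + 6 || 4*tot > 15)) || 4*tot != w + 13
The weakest precondition is ((2*tot < 5 ==> w != -3) ==> (3*w <= 6*p + 6 || 4*tot > 15)) || 4*tot != w + 13.
Check whether (6*p >= -18 || 4*tot > 15 || 4*tot != 9) && w == -4 implies it.
Every state satisfying the precondition satisfies the weakest precondition: the implication holds.
Answer: valid


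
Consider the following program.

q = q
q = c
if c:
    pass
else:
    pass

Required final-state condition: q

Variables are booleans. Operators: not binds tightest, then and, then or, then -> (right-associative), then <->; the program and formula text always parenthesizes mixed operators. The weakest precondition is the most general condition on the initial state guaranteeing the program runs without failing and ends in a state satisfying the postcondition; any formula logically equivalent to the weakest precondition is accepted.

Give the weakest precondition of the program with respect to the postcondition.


Working backward. After the program, q must hold.
Then branch requires q; else branch requires q.
Before the if: (c -> q) and ((not c) -> q)
Before q := c: (not c) -> c
Before q := q: (not c) -> c
Answer: WP = (not c) -> c


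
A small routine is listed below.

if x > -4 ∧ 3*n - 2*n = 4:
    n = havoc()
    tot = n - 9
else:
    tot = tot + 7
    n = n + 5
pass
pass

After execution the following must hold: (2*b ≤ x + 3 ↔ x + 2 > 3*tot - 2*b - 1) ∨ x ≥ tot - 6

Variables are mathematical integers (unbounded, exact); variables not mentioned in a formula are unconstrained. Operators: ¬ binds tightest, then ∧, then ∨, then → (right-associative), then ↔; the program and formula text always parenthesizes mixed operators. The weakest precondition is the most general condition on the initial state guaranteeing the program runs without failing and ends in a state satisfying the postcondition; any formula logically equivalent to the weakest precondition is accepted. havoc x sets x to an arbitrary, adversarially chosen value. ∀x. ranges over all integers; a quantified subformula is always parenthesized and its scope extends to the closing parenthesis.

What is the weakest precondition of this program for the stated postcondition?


Working backward. After the program, the postcondition (2*b ≤ x + 3 ↔ x + 2 > 3*tot - 2*b - 1) ∨ x ≥ tot - 6 must hold; in canonical form it is (2*b ≤ x + 3 ↔ 2*b + x > 3*tot - 3) ∨ x ≥ tot - 6.
Before skip: (2*b ≤ x + 3 ↔ 2*b + x > 3*tot - 3) ∨ x ≥ tot - 6
Before skip: (2*b ≤ x + 3 ↔ 2*b + x > 3*tot - 3) ∨ x ≥ tot - 6
Then branch requires ∀n_1. ((2*b ≤ x + 3 ↔ 2*b + x > 3*n_1 - 30) ∨ x ≥ n_1 - 15); else branch requires (2*b ≤ x + 3 ↔ 2*b + x > 3*tot + 18) ∨ x ≥ tot + 1.
Before the if: ((x > -4 ∧ n = 4) → (∀n_1. ((2*b ≤ x + 3 ↔ 2*b + x > 3*n_1 - 30) ∨ x ≥ n_1 - 15))) ∧ ((¬(x > -4 ∧ n = 4)) → ((2*b ≤ x + 3 ↔ 2*b + x > 3*tot + 18) ∨ x ≥ tot + 1))
Answer: WP = ((x > -4 ∧ n = 4) → (∀n_1. ((2*b ≤ x + 3 ↔ 2*b + x > 3*n_1 - 30) ∨ x ≥ n_1 - 15))) ∧ ((¬(x > -4 ∧ n = 4)) → ((2*b ≤ x + 3 ↔ 2*b + x > 3*tot + 18) ∨ x ≥ tot + 1))


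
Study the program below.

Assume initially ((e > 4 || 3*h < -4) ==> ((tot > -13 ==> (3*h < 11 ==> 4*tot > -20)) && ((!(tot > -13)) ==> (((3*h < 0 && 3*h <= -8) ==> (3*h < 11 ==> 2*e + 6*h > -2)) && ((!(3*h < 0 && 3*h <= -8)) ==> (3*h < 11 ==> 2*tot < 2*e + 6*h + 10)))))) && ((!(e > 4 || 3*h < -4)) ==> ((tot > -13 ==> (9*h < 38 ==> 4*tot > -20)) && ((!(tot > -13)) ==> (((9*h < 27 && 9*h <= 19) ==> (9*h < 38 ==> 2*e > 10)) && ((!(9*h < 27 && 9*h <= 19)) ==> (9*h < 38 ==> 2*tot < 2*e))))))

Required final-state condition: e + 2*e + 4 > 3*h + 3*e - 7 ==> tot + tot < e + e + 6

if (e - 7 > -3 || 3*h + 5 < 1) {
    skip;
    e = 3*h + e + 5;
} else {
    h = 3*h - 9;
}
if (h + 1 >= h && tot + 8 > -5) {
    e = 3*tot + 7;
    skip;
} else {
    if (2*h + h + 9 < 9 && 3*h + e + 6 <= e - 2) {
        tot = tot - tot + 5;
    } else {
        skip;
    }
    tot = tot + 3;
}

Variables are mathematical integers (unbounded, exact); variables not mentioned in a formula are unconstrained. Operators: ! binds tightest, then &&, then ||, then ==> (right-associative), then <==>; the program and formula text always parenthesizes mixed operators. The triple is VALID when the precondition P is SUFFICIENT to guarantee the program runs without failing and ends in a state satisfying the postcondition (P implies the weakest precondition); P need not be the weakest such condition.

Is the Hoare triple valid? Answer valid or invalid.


Working backward. After the program, the postcondition e + 2*e + 4 > 3*h + 3*e - 7 ==> tot + tot < e + e + 6 must hold; in canonical form it is 3*h < 11 ==> 2*tot < 2*e + 6.
Then branch requires 3*h < 11 ==> 4*tot > -20; else branch requires ((3*h < 0 && 3*h <= -8) ==> (3*h < 11 ==> 2*e > 10)) && ((!(3*h < 0 && 3*h <= -8)) ==> (3*h < 11 ==> 2*tot < 2*e)).
Before the if: (tot > -13 ==> (3*h < 11 ==> 4*tot > -20)) && ((!(tot > -13)) ==> (((3*h < 0 && 3*h <= -8) ==> (3*h < 11 ==> 2*e > 10)) && ((!(3*h < 0 && 3*h <= -8)) ==> (3*h < 11 ==> 2*tot < 2*e))))
Then branch requires (tot > -13 ==> (3*h < 11 ==> 4*tot > -20)) && ((!(tot > -13)) ==> (((3*h < 0 && 3*h <= -8) ==> (3*h < 11 ==> 2*e + 6*h > 0)) && ((!(3*h < 0 && 3*h <= -8)) ==> (3*h < 11 ==> 2*tot < 2*e + 6*h + 10)))); else branch requires (tot > -13 ==> (9*h < 38 ==> 4*tot > -20)) && ((!(tot > -13)) ==> (((9*h < 27 && 9*h <= 19) ==> (9*h < 38 ==> 2*e > 10)) && ((!(9*h < 27 && 9*h <= 19)) ==> (9*h < 38 ==> 2*tot < 2*e)))).
Before the if: ((e > 4 || 3*h < -4) ==> ((tot > -13 ==> (3*h < 11 ==> 4*tot > -20)) && ((!(tot > -13)) ==> (((3*h < 0 && 3*h <= -8) ==> (3*h < 11 ==> 2*e + 6*h > 0)) && ((!(3*h < 0 && 3*h <= -8)) ==> (3*h < 11 ==> 2*tot < 2*e + 6*h + 10)))))) && ((!(e > 4 || 3*h < -4)) ==> ((tot > -13 ==> (9*h < 38 ==> 4*tot > -20)) && ((!(tot > -13)) ==> (((9*h < 27 && 9*h <= 19) ==> (9*h < 38 ==> 2*e > 10)) && ((!(9*h < 27 && 9*h <= 19)) ==> (9*h < 38 ==> 2*tot < 2*e))))))
The weakest precondition is ((e > 4 || 3*h < -4) ==> ((tot > -13 ==> (3*h < 11 ==> 4*tot > -20)) && ((!(tot > -13)) ==> (((3*h < 0 && 3*h <= -8) ==> (3*h < 11 ==> 2*e + 6*h > 0)) && ((!(3*h < 0 && 3*h <= -8)) ==> (3*h < 11 ==> 2*tot < 2*e + 6*h + 10)))))) && ((!(e > 4 || 3*h < -4)) ==> ((tot > -13 ==> (9*h < 38 ==> 4*tot > -20)) && ((!(tot > -13)) ==> (((9*h < 27 && 9*h <= 19) ==> (9*h < 38 ==> 2*e > 10)) && ((!(9*h < 27 && 9*h <= 19)) ==> (9*h < 38 ==> 2*tot < 2*e)))))).
Check whether ((e > 4 || 3*h < -4) ==> ((tot > -13 ==> (3*h < 11 ==> 4*tot > -20)) && ((!(tot > -13)) ==> (((3*h < 0 && 3*h <= -8) ==> (3*h < 11 ==> 2*e + 6*h > -2)) && ((!(3*h < 0 && 3*h <= -8)) ==> (3*h < 11 ==> 2*tot < 2*e + 6*h + 10)))))) && ((!(e > 4 || 3*h < -4)) ==> ((tot > -13 ==> (9*h < 38 ==> 4*tot > -20)) && ((!(tot > -13)) ==> (((9*h < 27 && 9*h <= 19) ==> (9*h < 38 ==> 2*e > 10)) && ((!(9*h < 27 && 9*h <= 19)) ==> (9*h < 38 ==> 2*tot < 2*e)))))) implies it.
Countermodel: at the initial state e = 9, h = -3, tot = -13, the precondition holds but the weakest precondition fails.
Answer: invalid


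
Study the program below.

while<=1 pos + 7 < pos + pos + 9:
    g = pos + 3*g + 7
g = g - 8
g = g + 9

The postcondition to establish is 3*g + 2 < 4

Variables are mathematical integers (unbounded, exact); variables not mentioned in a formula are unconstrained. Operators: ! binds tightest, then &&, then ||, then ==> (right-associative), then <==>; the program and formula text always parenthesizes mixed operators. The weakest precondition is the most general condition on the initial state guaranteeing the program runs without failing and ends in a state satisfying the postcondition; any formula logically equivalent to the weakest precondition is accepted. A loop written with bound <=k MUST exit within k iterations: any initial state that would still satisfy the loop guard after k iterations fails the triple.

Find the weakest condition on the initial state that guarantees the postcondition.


Working backward. After the program, the postcondition 3*g + 2 < 4 must hold; in canonical form it is 3*g < 2.
Before g := g + 9: 3*g < -25
Before g := g - 8: 3*g < -1
Before the loop (bound <=1), unroll the exhaustion recursion (WP_0 = exit-now case; WP_j = one more guarded iteration, up to j = 1):
  WP_0: (!(pos > -2)) && 3*g < -1
  WP_1: (pos > -2 ==> ((!(pos > -2)) && 9*g + 3*pos < -22)) && ((!(pos > -2)) ==> 3*g < -1)
So before the loop: (pos > -2 ==> ((!(pos > -2)) && 9*g + 3*pos < -22)) && ((!(pos > -2)) ==> 3*g < -1)
Answer: WP = (pos > -2 ==> ((!(pos > -2)) && 9*g + 3*pos < -22)) && ((!(pos > -2)) ==> 3*g < -1)


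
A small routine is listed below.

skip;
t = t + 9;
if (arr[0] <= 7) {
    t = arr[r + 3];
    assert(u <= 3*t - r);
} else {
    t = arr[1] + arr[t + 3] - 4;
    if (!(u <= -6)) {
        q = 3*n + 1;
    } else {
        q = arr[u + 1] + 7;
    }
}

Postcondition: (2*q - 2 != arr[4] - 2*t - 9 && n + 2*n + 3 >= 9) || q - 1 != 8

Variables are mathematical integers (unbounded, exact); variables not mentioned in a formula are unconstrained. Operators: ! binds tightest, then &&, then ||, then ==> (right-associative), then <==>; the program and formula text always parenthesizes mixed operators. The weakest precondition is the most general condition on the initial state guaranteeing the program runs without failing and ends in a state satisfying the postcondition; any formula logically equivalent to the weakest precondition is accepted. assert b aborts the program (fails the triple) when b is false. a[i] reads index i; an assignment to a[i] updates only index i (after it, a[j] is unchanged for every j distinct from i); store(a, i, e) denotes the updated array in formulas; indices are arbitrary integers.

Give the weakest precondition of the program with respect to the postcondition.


Working backward. After the program, the postcondition (2*q - 2 != arr[4] - 2*t - 9 && n + 2*n + 3 >= 9) || q - 1 != 8 must hold; in canonical form it is (2*q + 2*t != arr[4] - 7 && 3*n >= 6) || q != 9.
Then branch requires r + u <= 3*arr[r + 3] && ((2*arr[r + 3] + 2*q != arr[4] - 7 && 3*n >= 6) || q != 9); else branch requires ((!(u <= -6)) ==> ((2*arr[t + 3] + 2*arr[1] + 6*n != arr[4] - 1 && 3*n >= 6) || 3*n != 8)) && (u <= -6 ==> ((2*arr[t + 3] + 2*arr[u + 1] + 2*arr[1] != arr[4] - 13 && 3*n >= 6) || arr[u + 1] != 2)).
Before the if: (arr[0] <= 7 ==> (r + u <= 3*arr[r + 3] && ((2*arr[r + 3] + 2*q != arr[4] - 7 && 3*n >= 6) || q != 9))) && ((!(arr[0] <= 7)) ==> (((!(u <= -6)) ==> ((2*arr[t + 3] + 2*arr[1] + 6*n != arr[4] - 1 && 3*n >= 6) || 3*n != 8)) && (u <= -6 ==> ((2*arr[t + 3] + 2*arr[u + 1] + 2*arr[1] != arr[4] - 13 && 3*n >= 6) || arr[u + 1] != 2))))
Before t := t + 9: (arr[0] <= 7 ==> (r + u <= 3*arr[r + 3] && ((2*arr[r + 3] + 2*q != arr[4] - 7 && 3*n >= 6) || q != 9))) && ((!(arr[0] <= 7)) ==> (((!(u <= -6)) ==> ((2*arr[t + 12] + 2*arr[1] + 6*n != arr[4] - 1 && 3*n >= 6) || 3*n != 8)) && (u <= -6 ==> ((2*arr[t + 12] + 2*arr[u + 1] + 2*arr[1] != arr[4] - 13 && 3*n >= 6) || arr[u + 1] != 2))))
Before skip: (arr[0] <= 7 ==> (r + u <= 3*arr[r + 3] && ((2*arr[r + 3] + 2*q != arr[4] - 7 && 3*n >= 6) || q != 9))) && ((!(arr[0] <= 7)) ==> (((!(u <= -6)) ==> ((2*arr[t + 12] + 2*arr[1] + 6*n != arr[4] - 1 && 3*n >= 6) || 3*n != 8)) && (u <= -6 ==> ((2*arr[t + 12] + 2*arr[u + 1] + 2*arr[1] != arr[4] - 13 && 3*n >= 6) || arr[u + 1] != 2))))
Answer: WP = (arr[0] <= 7 ==> (r + u <= 3*arr[r + 3] && ((2*arr[r + 3] + 2*q != arr[4] - 7 && 3*n >= 6) || q != 9))) && ((!(arr[0] <= 7)) ==> (((!(u <= -6)) ==> ((2*arr[t + 12] + 2*arr[1] + 6*n != arr[4] - 1 && 3*n >= 6) || 3*n != 8)) && (u <= -6 ==> ((2*arr[t + 12] + 2*arr[u + 1] + 2*arr[1] != arr[4] - 13 && 3*n >= 6) || arr[u + 1] != 2))))


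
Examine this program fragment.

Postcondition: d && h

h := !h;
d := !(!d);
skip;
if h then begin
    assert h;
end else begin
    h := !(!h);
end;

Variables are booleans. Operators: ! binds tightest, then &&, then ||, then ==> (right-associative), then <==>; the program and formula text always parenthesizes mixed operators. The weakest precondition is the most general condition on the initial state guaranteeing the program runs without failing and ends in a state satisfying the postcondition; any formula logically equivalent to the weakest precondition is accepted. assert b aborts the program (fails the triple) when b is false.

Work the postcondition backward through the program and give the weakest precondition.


Working backward. After the program, d && h must hold.
Then branch requires h && d; else branch requires d && h.
Before the if: (h ==> (h && d)) && ((!h) ==> (d && h))
Before skip: (h ==> (h && d)) && ((!h) ==> (d && h))
Before d := !(!d): (h ==> (h && d)) && ((!h) ==> (d && h))
Before h := !h: ((!h) ==> ((!h) && d)) && (h ==> (d && (!h)))
Answer: WP = ((!h) ==> ((!h) && d)) && (h ==> (d && (!h)))


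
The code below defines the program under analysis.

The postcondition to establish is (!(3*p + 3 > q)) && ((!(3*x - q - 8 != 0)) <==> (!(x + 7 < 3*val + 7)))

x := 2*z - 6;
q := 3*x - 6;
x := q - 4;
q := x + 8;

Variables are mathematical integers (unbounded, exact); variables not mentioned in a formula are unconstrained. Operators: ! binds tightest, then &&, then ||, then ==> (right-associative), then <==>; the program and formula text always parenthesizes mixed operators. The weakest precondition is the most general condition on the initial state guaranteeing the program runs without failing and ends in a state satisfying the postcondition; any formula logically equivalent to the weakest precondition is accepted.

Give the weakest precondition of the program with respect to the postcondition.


Working backward. After the program, the postcondition (!(3*p + 3 > q)) && ((!(3*x - q - 8 != 0)) <==> (!(x + 7 < 3*val + 7))) must hold; in canonical form it is (!(3*p > q - 3)) && ((!(3*x != q + 8)) <==> (!(x < 3*val))).
Before q := x + 8: (!(3*p > x + 5)) && ((!(2*x != 16)) <==> (!(x < 3*val)))
Before x := q - 4: (!(3*p > q + 1)) && ((!(2*q != 24)) <==> (!(q < 3*val + 4)))
Before q := 3*x - 6: (!(3*p > 3*x - 5)) && ((!(6*x != 36)) <==> (!(3*x < 3*val + 10)))
Before x := 2*z - 6: (!(3*p > 6*z - 23)) && ((!(12*z != 72)) <==> (!(6*z < 3*val + 28)))
Answer: WP = (!(3*p > 6*z - 23)) && ((!(12*z != 72)) <==> (!(6*z < 3*val + 28)))


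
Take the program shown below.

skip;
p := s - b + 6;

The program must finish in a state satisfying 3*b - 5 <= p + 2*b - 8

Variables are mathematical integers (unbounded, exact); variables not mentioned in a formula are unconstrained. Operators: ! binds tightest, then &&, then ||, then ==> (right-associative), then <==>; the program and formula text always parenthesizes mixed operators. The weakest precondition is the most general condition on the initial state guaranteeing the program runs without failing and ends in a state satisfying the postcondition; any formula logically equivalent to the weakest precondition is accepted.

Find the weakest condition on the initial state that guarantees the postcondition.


Working backward. After the program, the postcondition 3*b - 5 <= p + 2*b - 8 must hold; in canonical form it is b <= p - 3.
Before p := s - b + 6: 2*b <= s + 3
Before skip: 2*b <= s + 3
Answer: WP = 2*b <= s + 3


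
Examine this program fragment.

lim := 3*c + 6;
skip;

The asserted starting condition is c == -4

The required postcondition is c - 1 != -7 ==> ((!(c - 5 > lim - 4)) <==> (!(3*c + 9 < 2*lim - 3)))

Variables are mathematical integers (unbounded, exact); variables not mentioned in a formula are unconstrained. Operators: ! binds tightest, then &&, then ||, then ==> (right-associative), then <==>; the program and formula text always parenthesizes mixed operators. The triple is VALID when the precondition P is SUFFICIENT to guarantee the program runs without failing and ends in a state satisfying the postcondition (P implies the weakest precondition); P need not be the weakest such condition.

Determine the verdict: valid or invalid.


Working backward. After the program, the postcondition c - 1 != -7 ==> ((!(c - 5 > lim - 4)) <==> (!(3*c + 9 < 2*lim - 3))) must hold; in canonical form it is c != -6 ==> ((!(c > lim + 1)) <==> (!(3*c < 2*lim - 12))).
Before skip: c != -6 ==> ((!(c > lim + 1)) <==> (!(3*c < 2*lim - 12)))
Before lim := 3*c + 6: c != -6 ==> ((!(2*c < -7)) <==> (!(3*c > 0)))
The weakest precondition is c != -6 ==> ((!(2*c < -7)) <==> (!(3*c > 0))).
Check whether c == -4 implies it.
Countermodel: at the initial state c = -4, the precondition holds but the weakest precondition fails.
Answer: invalid


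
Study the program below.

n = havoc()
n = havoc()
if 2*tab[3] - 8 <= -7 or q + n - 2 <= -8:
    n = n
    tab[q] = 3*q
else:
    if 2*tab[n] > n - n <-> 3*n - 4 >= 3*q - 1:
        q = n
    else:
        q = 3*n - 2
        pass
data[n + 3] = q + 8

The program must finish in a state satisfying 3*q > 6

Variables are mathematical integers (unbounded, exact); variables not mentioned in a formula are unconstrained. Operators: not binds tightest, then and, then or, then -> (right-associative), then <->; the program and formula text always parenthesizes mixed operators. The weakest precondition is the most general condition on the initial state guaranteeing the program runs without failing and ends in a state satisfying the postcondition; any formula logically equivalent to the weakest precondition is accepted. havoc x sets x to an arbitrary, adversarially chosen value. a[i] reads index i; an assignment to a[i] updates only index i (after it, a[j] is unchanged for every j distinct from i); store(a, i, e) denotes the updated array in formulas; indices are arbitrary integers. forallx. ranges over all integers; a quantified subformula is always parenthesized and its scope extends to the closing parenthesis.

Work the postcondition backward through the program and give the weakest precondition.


Working backward. After the program, 3*q > 6 must hold.
Before data[n + 3] := q + 8: 3*q > 6
Then branch requires 3*q > 6; else branch requires ((2*tab[n] > 0 <-> 3*n >= 3*q + 3) -> 3*n > 6) and ((not (2*tab[n] > 0 <-> 3*n >= 3*q + 3)) -> 9*n > 12).
Before the if: ((2*tab[3] <= 1 or n + q <= -6) -> 3*q > 6) and ((not (2*tab[3] <= 1 or n + q <= -6)) -> (((2*tab[n] > 0 <-> 3*n >= 3*q + 3) -> 3*n > 6) and ((not (2*tab[n] > 0 <-> 3*n >= 3*q + 3)) -> 9*n > 12)))
Before havoc n: forall n_1. (((2*tab[3] <= 1 or n_1 + q <= -6) -> 3*q > 6) and ((not (2*tab[3] <= 1 or n_1 + q <= -6)) -> (((2*tab[n_1] > 0 <-> 3*n_1 >= 3*q + 3) -> 3*n_1 > 6) and ((not (2*tab[n_1] > 0 <-> 3*n_1 >= 3*q + 3)) -> 9*n_1 > 12))))
Before havoc n: forall n_1. (((2*tab[3] <= 1 or n_1 + q <= -6) -> 3*q > 6) and ((not (2*tab[3] <= 1 or n_1 + q <= -6)) -> (((2*tab[n_1] > 0 <-> 3*n_1 >= 3*q + 3) -> 3*n_1 > 6) and ((not (2*tab[n_1] > 0 <-> 3*n_1 >= 3*q + 3)) -> 9*n_1 > 12))))
Answer: WP = forall n_1. (((2*tab[3] <= 1 or n_1 + q <= -6) -> 3*q > 6) and ((not (2*tab[3] <= 1 or n_1 + q <= -6)) -> (((2*tab[n_1] > 0 <-> 3*n_1 >= 3*q + 3) -> 3*n_1 > 6) and ((not (2*tab[n_1] > 0 <-> 3*n_1 >= 3*q + 3)) -> 9*n_1 > 12))))


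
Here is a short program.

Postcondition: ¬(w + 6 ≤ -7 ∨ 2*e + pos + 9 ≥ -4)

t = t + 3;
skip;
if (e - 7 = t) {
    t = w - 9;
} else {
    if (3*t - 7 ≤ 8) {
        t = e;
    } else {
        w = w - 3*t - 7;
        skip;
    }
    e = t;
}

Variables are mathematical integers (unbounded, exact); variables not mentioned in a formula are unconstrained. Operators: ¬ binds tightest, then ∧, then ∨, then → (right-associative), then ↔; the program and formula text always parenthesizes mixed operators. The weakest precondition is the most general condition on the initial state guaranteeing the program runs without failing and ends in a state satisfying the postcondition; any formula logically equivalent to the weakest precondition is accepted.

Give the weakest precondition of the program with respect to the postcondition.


Working backward. After the program, the postcondition ¬(w + 6 ≤ -7 ∨ 2*e + pos + 9 ≥ -4) must hold; in canonical form it is ¬(w ≤ -13 ∨ 2*e + pos ≥ -13).
Then branch requires ¬(w ≤ -13 ∨ 2*e + pos ≥ -13); else branch requires (3*t ≤ 15 → (¬(w ≤ -13 ∨ 2*e + pos ≥ -13))) ∧ ((¬(3*t ≤ 15)) → (¬(w ≤ 3*t - 6 ∨ pos + 2*t ≥ -13))).
Before the if: (e = t + 7 → (¬(w ≤ -13 ∨ 2*e + pos ≥ -13))) ∧ ((¬(e = t + 7)) → ((3*t ≤ 15 → (¬(w ≤ -13 ∨ 2*e + pos ≥ -13))) ∧ ((¬(3*t ≤ 15)) → (¬(w ≤ 3*t - 6 ∨ pos + 2*t ≥ -13)))))
Before skip: (e = t + 7 → (¬(w ≤ -13 ∨ 2*e + pos ≥ -13))) ∧ ((¬(e = t + 7)) → ((3*t ≤ 15 → (¬(w ≤ -13 ∨ 2*e + pos ≥ -13))) ∧ ((¬(3*t ≤ 15)) → (¬(w ≤ 3*t - 6 ∨ pos + 2*t ≥ -13)))))
Before t := t + 3: (e = t + 10 → (¬(w ≤ -13 ∨ 2*e + pos ≥ -13))) ∧ ((¬(e = t + 10)) → ((3*t ≤ 6 → (¬(w ≤ -13 ∨ 2*e + pos ≥ -13))) ∧ ((¬(3*t ≤ 6)) → (¬(w ≤ 3*t + 3 ∨ pos + 2*t ≥ -19)))))
Answer: WP = (e = t + 10 → (¬(w ≤ -13 ∨ 2*e + pos ≥ -13))) ∧ ((¬(e = t + 10)) → ((3*t ≤ 6 → (¬(w ≤ -13 ∨ 2*e + pos ≥ -13))) ∧ ((¬(3*t ≤ 6)) → (¬(w ≤ 3*t + 3 ∨ pos + 2*t ≥ -19)))))


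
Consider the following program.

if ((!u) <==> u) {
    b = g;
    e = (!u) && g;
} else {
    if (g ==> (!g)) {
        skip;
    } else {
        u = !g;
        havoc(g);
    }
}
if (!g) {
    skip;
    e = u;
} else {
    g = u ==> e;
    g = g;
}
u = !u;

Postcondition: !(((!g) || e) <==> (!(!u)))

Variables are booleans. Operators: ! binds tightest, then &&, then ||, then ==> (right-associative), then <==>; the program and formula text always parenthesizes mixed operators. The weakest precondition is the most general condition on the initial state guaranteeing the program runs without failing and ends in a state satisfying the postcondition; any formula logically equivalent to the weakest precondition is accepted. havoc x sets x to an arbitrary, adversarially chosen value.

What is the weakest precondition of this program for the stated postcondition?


Working backward. After the program, the postcondition !(((!g) || e) <==> (!(!u))) must hold; in canonical form it is !(((!g) || e) <==> u).
Before u := !u: !(((!g) || e) <==> (!u))
Then branch requires !(((!g) || u) <==> (!u)); else branch requires !(((!(u ==> e)) || e) <==> (!u)).
Before the if: ((!g) ==> (!(((!g) || u) <==> (!u)))) && (g ==> (!(((!(u ==> e)) || e) <==> (!u))))
Then branch requires ((!g) ==> (!(((!g) || u) <==> (!u)))) && (g ==> (!(((!(u ==> ((!u) && g))) || ((!u) && g)) <==> (!u)))); else branch requires ((g ==> (!g)) ==> (((!g) ==> (!(((!g) || u) <==> (!u)))) && (g ==> (!(((!(u ==> e)) || e) <==> (!u)))))) && ((!(g ==> (!g))) ==> ((!(((!((!g) ==> e)) || e) <==> g)) && (!g))).
Before the if: (((!u) <==> u) ==> (((!g) ==> (!(((!g) || u) <==> (!u)))) && (g ==> (!(((!(u ==> ((!u) && g))) || ((!u) && g)) <==> (!u)))))) && ((!((!u) <==> u)) ==> (((g ==> (!g)) ==> (((!g) ==> (!(((!g) || u) <==> (!u)))) && (g ==> (!(((!(u ==> e)) || e) <==> (!u)))))) && ((!(g ==> (!g))) ==> ((!(((!((!g) ==> e)) || e) <==> g)) && (!g)))))
Answer: WP = (((!u) <==> u) ==> (((!g) ==> (!(((!g) || u) <==> (!u)))) && (g ==> (!(((!(u ==> ((!u) && g))) || ((!u) && g)) <==> (!u)))))) && ((!((!u) <==> u)) ==> (((g ==> (!g)) ==> (((!g) ==> (!(((!g) || u) <==> (!u)))) && (g ==> (!(((!(u ==> e)) || e) <==> (!u)))))) && ((!(g ==> (!g))) ==> ((!(((!((!g) ==> e)) || e) <==> g)) && (!g)))))
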